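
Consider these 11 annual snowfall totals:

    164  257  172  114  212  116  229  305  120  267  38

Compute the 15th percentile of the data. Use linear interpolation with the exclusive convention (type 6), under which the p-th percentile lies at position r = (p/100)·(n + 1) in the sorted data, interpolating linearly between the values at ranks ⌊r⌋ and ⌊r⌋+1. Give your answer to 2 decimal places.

98.80

Sorted: 38, 114, 116, 120, 164, 172, 212, 229, 257, 267, 305.
n = 11.
r = (15/100)·(11 + 1) = 1.8.
Rank 1 is 38 and rank 2 is 114.
Interpolate: 38 + 0.8·(114 − 38) = 38 + 0.8·76 = 98.8.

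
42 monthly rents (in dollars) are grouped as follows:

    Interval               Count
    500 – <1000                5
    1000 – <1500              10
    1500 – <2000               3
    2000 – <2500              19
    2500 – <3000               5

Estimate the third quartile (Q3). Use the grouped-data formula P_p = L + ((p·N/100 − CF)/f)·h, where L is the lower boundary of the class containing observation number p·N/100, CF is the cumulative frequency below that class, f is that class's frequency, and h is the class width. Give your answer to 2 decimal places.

N = 42; target position k = 75/100 · 42 = 31.5.
Cumulative frequencies: 5, 15, 18, 37, 42.
Observation 31.5 falls in the class 2000 – <2500.
L = 2000, CF = 18, f = 19, h = 500.
P75 = 2000 + ((31.5 − 18)/19)·500 = 2000 + 355.263 = 2355.26.

2355.26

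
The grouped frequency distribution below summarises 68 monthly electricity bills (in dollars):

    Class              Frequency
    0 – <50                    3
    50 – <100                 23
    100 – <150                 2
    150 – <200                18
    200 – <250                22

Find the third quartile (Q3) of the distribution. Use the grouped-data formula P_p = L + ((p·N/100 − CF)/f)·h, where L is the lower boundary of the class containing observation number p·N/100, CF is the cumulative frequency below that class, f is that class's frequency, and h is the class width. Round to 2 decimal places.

N = 68; target position k = 75/100 · 68 = 51.
Cumulative frequencies: 3, 26, 28, 46, 68.
Observation 51 falls in the class 200 – <250.
L = 200, CF = 46, f = 22, h = 50.
P75 = 200 + ((51 − 46)/22)·50 = 200 + 11.3636 = 211.364.

211.36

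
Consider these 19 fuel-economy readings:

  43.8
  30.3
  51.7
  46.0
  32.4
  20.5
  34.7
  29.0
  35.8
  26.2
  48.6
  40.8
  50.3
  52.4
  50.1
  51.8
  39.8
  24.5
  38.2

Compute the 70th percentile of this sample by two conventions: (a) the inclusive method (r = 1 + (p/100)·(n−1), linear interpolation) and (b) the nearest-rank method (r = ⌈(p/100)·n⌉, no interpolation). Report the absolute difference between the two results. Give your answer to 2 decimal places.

Sorted: 20.5, 24.5, 26.2, 29.0, 30.3, 32.4, 34.7, 35.8, 38.2, 39.8, 40.8, 43.8, 46.0, 48.6, 50.1, 50.3, 51.7, 51.8, 52.4.
n = 19.
(a) r = 13.6; between ranks 13 (46.0) and 14 (48.6): 47.56.
(b) the nearest-rank method: rank 14 → 48.6.
|47.56 − 48.6| = 1.04.

1.04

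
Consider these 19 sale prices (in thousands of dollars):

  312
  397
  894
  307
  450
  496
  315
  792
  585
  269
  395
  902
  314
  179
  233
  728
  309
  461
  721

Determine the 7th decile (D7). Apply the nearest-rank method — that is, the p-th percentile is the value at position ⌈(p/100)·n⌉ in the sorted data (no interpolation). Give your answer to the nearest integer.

Sorted: 179, 233, 269, 307, 309, 312, 314, 315, 395, 397, 450, 461, 496, 585, 721, 728, 792, 894, 902.
n = 19.
Position = ⌈70/100 · 19⌉ = ⌈13.3⌉ = 14.
The value at rank 14 is 585.

585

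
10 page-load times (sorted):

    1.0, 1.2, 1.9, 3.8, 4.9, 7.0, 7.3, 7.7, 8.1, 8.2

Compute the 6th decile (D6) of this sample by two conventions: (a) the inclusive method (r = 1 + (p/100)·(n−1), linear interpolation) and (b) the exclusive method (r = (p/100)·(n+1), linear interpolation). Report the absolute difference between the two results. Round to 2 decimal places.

0.06

n = 10.
(a) r = 6.4; between ranks 6 (7.0) and 7 (7.3): 7.12.
(b) r = 6.6; between ranks 6 (7.0) and 7 (7.3): 7.18.
|7.12 − 7.18| = 0.06.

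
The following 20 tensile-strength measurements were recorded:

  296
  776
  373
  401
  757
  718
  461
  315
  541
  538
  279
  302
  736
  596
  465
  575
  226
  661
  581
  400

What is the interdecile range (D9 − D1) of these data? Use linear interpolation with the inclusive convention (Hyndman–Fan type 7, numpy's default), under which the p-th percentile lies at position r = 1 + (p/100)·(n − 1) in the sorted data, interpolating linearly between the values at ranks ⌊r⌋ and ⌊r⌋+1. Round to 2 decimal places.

Sorted: 226, 279, 296, 302, 315, 373, 400, 401, 461, 465, 538, 541, 575, 581, 596, 661, 718, 736, 757, 776.
n = 20.
P10: r = 2.9; ranks 2–3 are 279, 296; interpolating gives 294.3.
P90: r = 18.1; ranks 18–19 are 736, 757; interpolating gives 738.1.
Difference: 738.1 − 294.3 = 443.8.

443.80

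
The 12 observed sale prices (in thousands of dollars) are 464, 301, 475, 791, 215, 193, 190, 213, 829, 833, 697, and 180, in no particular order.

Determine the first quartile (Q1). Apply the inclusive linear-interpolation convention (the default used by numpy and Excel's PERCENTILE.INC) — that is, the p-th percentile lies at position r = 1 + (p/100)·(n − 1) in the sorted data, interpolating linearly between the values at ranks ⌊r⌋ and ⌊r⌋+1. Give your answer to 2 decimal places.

208.00

Sorted: 180, 190, 193, 213, 215, 301, 464, 475, 697, 791, 829, 833.
n = 12.
r = 1 + (25/100)·(12 − 1) = 1 + 2.75 = 3.75.
Rank 3 is 193 and rank 4 is 213.
Interpolate: 193 + 0.75·(213 − 193) = 193 + 0.75·20 = 208.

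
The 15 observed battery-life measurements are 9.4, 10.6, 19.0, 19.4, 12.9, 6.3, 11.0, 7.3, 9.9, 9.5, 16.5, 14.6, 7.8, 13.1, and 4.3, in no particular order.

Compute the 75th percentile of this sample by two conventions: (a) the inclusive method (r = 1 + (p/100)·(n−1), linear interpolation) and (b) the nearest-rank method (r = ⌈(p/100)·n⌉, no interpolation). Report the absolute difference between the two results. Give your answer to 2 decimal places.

0.75

Sorted: 4.3, 6.3, 7.3, 7.8, 9.4, 9.5, 9.9, 10.6, 11.0, 12.9, 13.1, 14.6, 16.5, 19.0, 19.4.
n = 15.
(a) r = 11.5; between ranks 11 (13.1) and 12 (14.6): 13.85.
(b) the nearest-rank method: rank 12 → 14.6.
|13.85 − 14.6| = 0.75.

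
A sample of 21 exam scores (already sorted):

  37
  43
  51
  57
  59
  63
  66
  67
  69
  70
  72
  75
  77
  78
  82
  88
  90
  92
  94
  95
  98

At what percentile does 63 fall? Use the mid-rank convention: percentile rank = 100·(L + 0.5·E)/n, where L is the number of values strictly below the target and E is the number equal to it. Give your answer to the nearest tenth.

26.2

Count below 63: L = 5; count equal: E = 1; n = 21.
Percentile rank = 100·(5 + 0.5·1)/21 = 100·5.5/21 = 26.19.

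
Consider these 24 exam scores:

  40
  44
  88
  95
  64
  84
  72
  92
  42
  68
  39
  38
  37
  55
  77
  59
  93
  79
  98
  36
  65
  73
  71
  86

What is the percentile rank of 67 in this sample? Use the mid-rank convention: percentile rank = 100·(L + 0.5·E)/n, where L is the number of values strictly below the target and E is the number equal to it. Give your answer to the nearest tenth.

45.8

Sorted: 36, 37, 38, 39, 40, 42, 44, 55, 59, 64, 65, 68, 71, 72, 73, 77, 79, 84, 86, 88, 92, 93, 95, 98.
Count below 67: L = 11; count equal: E = 0; n = 24.
Percentile rank = 100·(11 + 0.5·0)/24 = 100·11/24 = 45.83.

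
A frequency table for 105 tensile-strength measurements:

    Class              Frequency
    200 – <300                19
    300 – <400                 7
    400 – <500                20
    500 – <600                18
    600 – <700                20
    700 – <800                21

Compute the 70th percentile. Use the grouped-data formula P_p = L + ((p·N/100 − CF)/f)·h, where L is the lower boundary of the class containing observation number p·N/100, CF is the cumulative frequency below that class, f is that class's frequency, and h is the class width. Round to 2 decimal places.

647.50

N = 105; target position k = 70/100 · 105 = 73.5.
Cumulative frequencies: 19, 26, 46, 64, 84, 105.
Observation 73.5 falls in the class 600 – <700.
L = 600, CF = 64, f = 20, h = 100.
P70 = 600 + ((73.5 − 64)/20)·100 = 600 + 47.5 = 647.5.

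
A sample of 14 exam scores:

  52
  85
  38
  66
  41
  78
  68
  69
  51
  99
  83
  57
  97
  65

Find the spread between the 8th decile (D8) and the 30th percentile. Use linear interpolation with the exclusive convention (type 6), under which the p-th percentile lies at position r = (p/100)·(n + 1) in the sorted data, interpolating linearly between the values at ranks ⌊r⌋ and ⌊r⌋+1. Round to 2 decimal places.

Sorted: 38, 41, 51, 52, 57, 65, 66, 68, 69, 78, 83, 85, 97, 99.
n = 14.
P30: r = 4.5; ranks 4–5 are 52, 57; interpolating gives 54.5.
P80: r = 12 (integer) → 85.
Difference: 85 − 54.5 = 30.5.

30.50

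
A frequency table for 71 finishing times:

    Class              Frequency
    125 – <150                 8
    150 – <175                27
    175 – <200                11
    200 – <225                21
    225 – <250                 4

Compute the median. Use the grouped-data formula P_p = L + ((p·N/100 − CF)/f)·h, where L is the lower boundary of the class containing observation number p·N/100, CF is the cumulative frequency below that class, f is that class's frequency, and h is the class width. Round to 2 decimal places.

176.14

N = 71; target position k = 50/100 · 71 = 35.5.
Cumulative frequencies: 8, 35, 46, 67, 71.
Observation 35.5 falls in the class 175 – <200.
L = 175, CF = 35, f = 11, h = 25.
P50 = 175 + ((35.5 − 35)/11)·25 = 175 + 1.13636 = 176.136.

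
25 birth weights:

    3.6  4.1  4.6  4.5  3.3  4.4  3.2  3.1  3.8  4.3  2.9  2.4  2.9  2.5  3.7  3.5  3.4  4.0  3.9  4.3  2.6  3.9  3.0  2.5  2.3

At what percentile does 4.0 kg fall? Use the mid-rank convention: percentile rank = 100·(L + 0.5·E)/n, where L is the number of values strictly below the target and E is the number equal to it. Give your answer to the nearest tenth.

74.0

Sorted: 2.3, 2.4, 2.5, 2.5, 2.6, 2.9, 2.9, 3.0, 3.1, 3.2, 3.3, 3.4, 3.5, 3.6, 3.7, 3.8, 3.9, 3.9, 4.0, 4.1, 4.3, 4.3, 4.4, 4.5, 4.6.
Count below 4.0: L = 18; count equal: E = 1; n = 25.
Percentile rank = 100·(18 + 0.5·1)/25 = 100·18.5/25 = 74.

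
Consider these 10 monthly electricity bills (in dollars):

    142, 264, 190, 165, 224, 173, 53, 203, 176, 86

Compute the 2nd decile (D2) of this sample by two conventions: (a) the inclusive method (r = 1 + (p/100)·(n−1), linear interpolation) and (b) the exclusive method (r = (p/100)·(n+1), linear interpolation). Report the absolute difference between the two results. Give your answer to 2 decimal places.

Sorted: 53, 86, 142, 165, 173, 176, 190, 203, 224, 264.
n = 10.
(a) r = 2.8; between ranks 2 (86) and 3 (142): 130.8.
(b) r = 2.2; between ranks 2 (86) and 3 (142): 97.2.
|130.8 − 97.2| = 33.6.

33.60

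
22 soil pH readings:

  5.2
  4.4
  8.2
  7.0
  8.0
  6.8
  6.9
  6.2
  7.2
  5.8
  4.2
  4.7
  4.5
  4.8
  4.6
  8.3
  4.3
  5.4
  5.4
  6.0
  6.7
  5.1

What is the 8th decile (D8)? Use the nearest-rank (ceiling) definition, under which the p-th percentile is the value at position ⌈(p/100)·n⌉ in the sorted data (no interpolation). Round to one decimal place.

Sorted: 4.2, 4.3, 4.4, 4.5, 4.6, 4.7, 4.8, 5.1, 5.2, 5.4, 5.4, 5.8, 6.0, 6.2, 6.7, 6.8, 6.9, 7.0, 7.2, 8.0, 8.2, 8.3.
n = 22.
Position = ⌈80/100 · 22⌉ = ⌈17.6⌉ = 18.
The value at rank 18 is 7.0.

7.0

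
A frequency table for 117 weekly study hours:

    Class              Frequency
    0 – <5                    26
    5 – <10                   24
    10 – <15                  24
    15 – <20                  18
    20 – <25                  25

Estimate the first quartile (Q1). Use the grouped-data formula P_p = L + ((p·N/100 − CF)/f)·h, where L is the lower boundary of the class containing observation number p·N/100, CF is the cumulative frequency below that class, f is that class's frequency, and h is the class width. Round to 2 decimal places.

5.68

N = 117; target position k = 25/100 · 117 = 29.25.
Cumulative frequencies: 26, 50, 74, 92, 117.
Observation 29.25 falls in the class 5 – <10.
L = 5, CF = 26, f = 24, h = 5.
P25 = 5 + ((29.25 − 26)/24)·5 = 5 + 0.677083 = 5.67708.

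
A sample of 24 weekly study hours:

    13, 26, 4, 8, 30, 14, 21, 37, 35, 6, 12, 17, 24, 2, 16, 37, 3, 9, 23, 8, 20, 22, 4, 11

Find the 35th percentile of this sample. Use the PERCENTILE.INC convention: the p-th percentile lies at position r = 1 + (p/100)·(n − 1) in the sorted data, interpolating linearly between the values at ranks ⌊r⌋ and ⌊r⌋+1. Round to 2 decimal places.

Sorted: 2, 3, 4, 4, 6, 8, 8, 9, 11, 12, 13, 14, 16, 17, 20, 21, 22, 23, 24, 26, 30, 35, 37, 37.
n = 24.
r = 1 + (35/100)·(24 − 1) = 1 + 8.05 = 9.05.
Rank 9 is 11 and rank 10 is 12.
Interpolate: 11 + 0.05·(12 − 11) = 11 + 0.05·1 = 11.05.

11.05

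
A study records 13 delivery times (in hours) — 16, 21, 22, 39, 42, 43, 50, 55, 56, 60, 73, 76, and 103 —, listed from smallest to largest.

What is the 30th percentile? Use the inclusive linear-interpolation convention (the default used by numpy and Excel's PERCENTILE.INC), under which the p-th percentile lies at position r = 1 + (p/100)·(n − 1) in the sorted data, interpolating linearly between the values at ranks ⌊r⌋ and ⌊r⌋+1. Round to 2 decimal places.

40.80

n = 13.
r = 1 + (30/100)·(13 − 1) = 1 + 3.6 = 4.6.
Rank 4 is 39 and rank 5 is 42.
Interpolate: 39 + 0.6·(42 − 39) = 39 + 0.6·3 = 40.8.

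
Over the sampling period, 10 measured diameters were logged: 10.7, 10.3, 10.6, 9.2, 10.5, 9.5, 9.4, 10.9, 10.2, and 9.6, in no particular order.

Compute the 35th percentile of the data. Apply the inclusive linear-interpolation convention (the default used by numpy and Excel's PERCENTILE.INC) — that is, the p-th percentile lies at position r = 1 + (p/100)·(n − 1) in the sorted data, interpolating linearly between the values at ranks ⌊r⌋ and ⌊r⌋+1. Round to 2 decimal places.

Sorted: 9.2, 9.4, 9.5, 9.6, 10.2, 10.3, 10.5, 10.6, 10.7, 10.9.
n = 10.
r = 1 + (35/100)·(10 − 1) = 1 + 3.15 = 4.15.
Rank 4 is 9.6 and rank 5 is 10.2.
Interpolate: 9.6 + 0.15·(10.2 − 9.6) = 9.6 + 0.15·0.6 = 9.69.

9.69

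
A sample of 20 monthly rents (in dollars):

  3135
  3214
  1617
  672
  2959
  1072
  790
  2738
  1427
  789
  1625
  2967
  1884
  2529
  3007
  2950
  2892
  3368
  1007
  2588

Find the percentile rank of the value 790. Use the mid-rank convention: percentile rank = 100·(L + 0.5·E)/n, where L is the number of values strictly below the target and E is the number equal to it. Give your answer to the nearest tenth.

12.5

Sorted: 672, 789, 790, 1007, 1072, 1427, 1617, 1625, 1884, 2529, 2588, 2738, 2892, 2950, 2959, 2967, 3007, 3135, 3214, 3368.
Count below 790: L = 2; count equal: E = 1; n = 20.
Percentile rank = 100·(2 + 0.5·1)/20 = 100·2.5/20 = 12.5.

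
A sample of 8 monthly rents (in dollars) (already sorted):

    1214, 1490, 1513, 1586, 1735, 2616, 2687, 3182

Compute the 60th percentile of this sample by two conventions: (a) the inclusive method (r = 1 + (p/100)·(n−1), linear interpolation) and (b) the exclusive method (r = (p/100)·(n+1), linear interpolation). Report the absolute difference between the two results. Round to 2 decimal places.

n = 8.
(a) r = 5.2; between ranks 5 (1735) and 6 (2616): 1911.2.
(b) r = 5.4; between ranks 5 (1735) and 6 (2616): 2087.4.
|1911.2 − 2087.4| = 176.2.

176.20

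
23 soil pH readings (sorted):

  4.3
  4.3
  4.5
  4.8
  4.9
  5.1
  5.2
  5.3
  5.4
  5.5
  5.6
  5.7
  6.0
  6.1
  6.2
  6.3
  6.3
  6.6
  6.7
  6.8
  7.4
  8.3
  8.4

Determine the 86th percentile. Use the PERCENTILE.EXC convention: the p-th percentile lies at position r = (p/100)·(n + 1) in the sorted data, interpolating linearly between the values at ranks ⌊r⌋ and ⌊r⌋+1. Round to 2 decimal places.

7.18

n = 23.
r = (86/100)·(23 + 1) = 20.64.
Rank 20 is 6.8 and rank 21 is 7.4.
Interpolate: 6.8 + 0.64·(7.4 − 6.8) = 6.8 + 0.64·0.6 = 7.184.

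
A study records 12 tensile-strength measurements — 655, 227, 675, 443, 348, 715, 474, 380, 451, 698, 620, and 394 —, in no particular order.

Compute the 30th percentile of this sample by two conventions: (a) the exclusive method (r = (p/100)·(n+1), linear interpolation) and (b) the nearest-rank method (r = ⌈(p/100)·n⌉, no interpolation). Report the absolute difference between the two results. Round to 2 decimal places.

Sorted: 227, 348, 380, 394, 443, 451, 474, 620, 655, 675, 698, 715.
n = 12.
(a) r = 3.9; between ranks 3 (380) and 4 (394): 392.6.
(b) the nearest-rank method: rank 4 → 394.
|392.6 − 394| = 1.4.

1.40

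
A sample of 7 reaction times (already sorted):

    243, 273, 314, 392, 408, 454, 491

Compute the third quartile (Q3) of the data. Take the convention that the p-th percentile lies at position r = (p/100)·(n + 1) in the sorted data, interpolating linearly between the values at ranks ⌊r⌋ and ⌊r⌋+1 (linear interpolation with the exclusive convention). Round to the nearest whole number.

454

n = 7.
r = (75/100)·(7 + 1) = 6.
r is an integer, so P75 is the value at rank 6: 454.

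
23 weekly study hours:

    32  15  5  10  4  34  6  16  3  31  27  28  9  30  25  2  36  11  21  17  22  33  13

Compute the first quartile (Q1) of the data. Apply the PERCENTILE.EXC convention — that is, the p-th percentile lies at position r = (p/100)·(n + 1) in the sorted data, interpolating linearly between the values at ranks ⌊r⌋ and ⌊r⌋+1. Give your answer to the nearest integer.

Sorted: 2, 3, 4, 5, 6, 9, 10, 11, 13, 15, 16, 17, 21, 22, 25, 27, 28, 30, 31, 32, 33, 34, 36.
n = 23.
r = (25/100)·(23 + 1) = 6.
r is an integer, so P25 is the value at rank 6: 9.

9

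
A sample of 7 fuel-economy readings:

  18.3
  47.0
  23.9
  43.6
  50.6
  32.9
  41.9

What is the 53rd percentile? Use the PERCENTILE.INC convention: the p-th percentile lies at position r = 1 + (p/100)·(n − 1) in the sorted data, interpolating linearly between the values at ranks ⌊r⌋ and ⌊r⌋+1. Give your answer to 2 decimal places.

Sorted: 18.3, 23.9, 32.9, 41.9, 43.6, 47.0, 50.6.
n = 7.
r = 1 + (53/100)·(7 − 1) = 1 + 3.18 = 4.18.
Rank 4 is 41.9 and rank 5 is 43.6.
Interpolate: 41.9 + 0.18·(43.6 − 41.9) = 41.9 + 0.18·1.7 = 42.206.

42.21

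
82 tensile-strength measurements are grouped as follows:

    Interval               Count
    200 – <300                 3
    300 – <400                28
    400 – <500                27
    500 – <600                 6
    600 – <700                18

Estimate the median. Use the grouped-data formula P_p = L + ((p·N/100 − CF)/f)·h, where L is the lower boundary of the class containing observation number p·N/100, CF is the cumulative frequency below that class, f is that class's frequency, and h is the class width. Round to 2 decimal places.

437.04

N = 82; target position k = 50/100 · 82 = 41.
Cumulative frequencies: 3, 31, 58, 64, 82.
Observation 41 falls in the class 400 – <500.
L = 400, CF = 31, f = 27, h = 100.
P50 = 400 + ((41 − 31)/27)·100 = 400 + 37.037 = 437.037.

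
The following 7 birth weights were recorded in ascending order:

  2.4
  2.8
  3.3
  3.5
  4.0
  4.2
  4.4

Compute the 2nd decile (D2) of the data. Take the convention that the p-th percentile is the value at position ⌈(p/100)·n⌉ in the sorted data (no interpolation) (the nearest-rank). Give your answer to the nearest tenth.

2.8

n = 7.
Position = ⌈20/100 · 7⌉ = ⌈1.4⌉ = 2.
The value at rank 2 is 2.8.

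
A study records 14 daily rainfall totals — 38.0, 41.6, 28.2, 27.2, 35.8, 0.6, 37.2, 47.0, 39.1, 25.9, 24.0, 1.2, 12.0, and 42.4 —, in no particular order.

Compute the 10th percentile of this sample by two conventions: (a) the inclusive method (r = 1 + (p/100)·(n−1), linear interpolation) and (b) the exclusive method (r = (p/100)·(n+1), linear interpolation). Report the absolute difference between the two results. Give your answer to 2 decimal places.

3.54

Sorted: 0.6, 1.2, 12.0, 24.0, 25.9, 27.2, 28.2, 35.8, 37.2, 38.0, 39.1, 41.6, 42.4, 47.0.
n = 14.
(a) r = 2.3; between ranks 2 (1.2) and 3 (12.0): 4.44.
(b) r = 1.5; between ranks 1 (0.6) and 2 (1.2): 0.9.
|4.44 − 0.9| = 3.54.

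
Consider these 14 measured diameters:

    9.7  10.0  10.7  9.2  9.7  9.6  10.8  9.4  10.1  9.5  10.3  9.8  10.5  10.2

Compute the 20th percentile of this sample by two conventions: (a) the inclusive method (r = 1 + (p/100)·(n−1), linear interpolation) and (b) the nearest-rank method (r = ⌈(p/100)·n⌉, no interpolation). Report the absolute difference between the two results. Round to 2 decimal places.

0.06

Sorted: 9.2, 9.4, 9.5, 9.6, 9.7, 9.7, 9.8, 10.0, 10.1, 10.2, 10.3, 10.5, 10.7, 10.8.
n = 14.
(a) r = 3.6; between ranks 3 (9.5) and 4 (9.6): 9.56.
(b) the nearest-rank method: rank 3 → 9.5.
|9.56 − 9.5| = 0.06.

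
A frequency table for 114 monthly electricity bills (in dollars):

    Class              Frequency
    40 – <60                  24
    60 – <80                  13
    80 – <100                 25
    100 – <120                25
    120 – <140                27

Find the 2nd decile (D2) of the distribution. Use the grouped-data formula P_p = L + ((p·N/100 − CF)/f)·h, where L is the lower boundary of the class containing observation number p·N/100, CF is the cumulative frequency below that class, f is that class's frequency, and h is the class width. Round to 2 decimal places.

59.00

N = 114; target position k = 20/100 · 114 = 22.8.
Cumulative frequencies: 24, 37, 62, 87, 114.
Observation 22.8 falls in the class 40 – <60.
L = 40, CF = 0, f = 24, h = 20.
P20 = 40 + ((22.8 − 0)/24)·20 = 40 + 19 = 59.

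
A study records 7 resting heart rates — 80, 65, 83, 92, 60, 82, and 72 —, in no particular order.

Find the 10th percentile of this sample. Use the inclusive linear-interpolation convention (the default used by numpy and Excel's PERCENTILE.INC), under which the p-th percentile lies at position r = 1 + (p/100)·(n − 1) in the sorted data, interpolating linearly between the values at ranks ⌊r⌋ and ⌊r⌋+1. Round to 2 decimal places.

Sorted: 60, 65, 72, 80, 82, 83, 92.
n = 7.
r = 1 + (10/100)·(7 − 1) = 1 + 0.6 = 1.6.
Rank 1 is 60 and rank 2 is 65.
Interpolate: 60 + 0.6·(65 − 60) = 60 + 0.6·5 = 63.

63.00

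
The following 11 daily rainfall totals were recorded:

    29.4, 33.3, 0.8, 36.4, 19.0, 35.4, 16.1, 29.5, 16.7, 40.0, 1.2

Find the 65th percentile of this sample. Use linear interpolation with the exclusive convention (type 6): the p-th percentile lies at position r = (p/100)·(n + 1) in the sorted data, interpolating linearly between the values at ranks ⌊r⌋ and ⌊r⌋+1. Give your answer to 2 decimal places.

32.54

Sorted: 0.8, 1.2, 16.1, 16.7, 19.0, 29.4, 29.5, 33.3, 35.4, 36.4, 40.0.
n = 11.
r = (65/100)·(11 + 1) = 7.8.
Rank 7 is 29.5 and rank 8 is 33.3.
Interpolate: 29.5 + 0.8·(33.3 − 29.5) = 29.5 + 0.8·3.8 = 32.54.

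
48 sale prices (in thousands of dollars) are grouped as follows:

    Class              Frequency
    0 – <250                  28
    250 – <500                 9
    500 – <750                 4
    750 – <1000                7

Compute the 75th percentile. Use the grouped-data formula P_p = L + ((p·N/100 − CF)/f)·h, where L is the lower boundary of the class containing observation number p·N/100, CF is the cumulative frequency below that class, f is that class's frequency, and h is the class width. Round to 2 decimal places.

N = 48; target position k = 75/100 · 48 = 36.
Cumulative frequencies: 28, 37, 41, 48.
Observation 36 falls in the class 250 – <500.
L = 250, CF = 28, f = 9, h = 250.
P75 = 250 + ((36 − 28)/9)·250 = 250 + 222.222 = 472.222.

472.22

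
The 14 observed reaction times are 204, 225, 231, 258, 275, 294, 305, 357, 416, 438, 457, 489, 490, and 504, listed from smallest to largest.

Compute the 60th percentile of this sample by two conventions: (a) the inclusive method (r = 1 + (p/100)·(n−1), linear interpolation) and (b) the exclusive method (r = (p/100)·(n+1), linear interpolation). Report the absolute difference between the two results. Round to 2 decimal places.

n = 14.
(a) r = 8.8; between ranks 8 (357) and 9 (416): 404.2.
(b) r = 9 → value at rank 9 = 416.
|404.2 − 416| = 11.8.

11.80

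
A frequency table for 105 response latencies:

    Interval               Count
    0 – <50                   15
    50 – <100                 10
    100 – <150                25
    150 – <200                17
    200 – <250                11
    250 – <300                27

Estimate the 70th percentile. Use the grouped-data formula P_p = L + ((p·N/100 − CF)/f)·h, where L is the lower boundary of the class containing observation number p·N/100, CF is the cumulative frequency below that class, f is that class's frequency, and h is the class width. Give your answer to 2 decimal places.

229.55

N = 105; target position k = 70/100 · 105 = 73.5.
Cumulative frequencies: 15, 25, 50, 67, 78, 105.
Observation 73.5 falls in the class 200 – <250.
L = 200, CF = 67, f = 11, h = 50.
P70 = 200 + ((73.5 − 67)/11)·50 = 200 + 29.5455 = 229.545.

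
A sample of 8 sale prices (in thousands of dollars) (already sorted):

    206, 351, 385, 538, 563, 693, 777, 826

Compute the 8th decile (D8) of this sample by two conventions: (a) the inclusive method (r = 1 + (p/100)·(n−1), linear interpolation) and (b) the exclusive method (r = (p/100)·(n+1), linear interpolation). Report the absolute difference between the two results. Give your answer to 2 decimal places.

n = 8.
(a) r = 6.6; between ranks 6 (693) and 7 (777): 743.4.
(b) r = 7.2; between ranks 7 (777) and 8 (826): 786.8.
|743.4 − 786.8| = 43.4.

43.40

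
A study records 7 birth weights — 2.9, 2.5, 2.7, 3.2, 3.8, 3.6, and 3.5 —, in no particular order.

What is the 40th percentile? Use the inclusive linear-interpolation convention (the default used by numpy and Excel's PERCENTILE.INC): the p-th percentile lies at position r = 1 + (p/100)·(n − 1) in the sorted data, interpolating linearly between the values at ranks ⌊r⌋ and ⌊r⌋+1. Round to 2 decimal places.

3.02

Sorted: 2.5, 2.7, 2.9, 3.2, 3.5, 3.6, 3.8.
n = 7.
r = 1 + (40/100)·(7 − 1) = 1 + 2.4 = 3.4.
Rank 3 is 2.9 and rank 4 is 3.2.
Interpolate: 2.9 + 0.4·(3.2 − 2.9) = 2.9 + 0.4·0.3 = 3.02.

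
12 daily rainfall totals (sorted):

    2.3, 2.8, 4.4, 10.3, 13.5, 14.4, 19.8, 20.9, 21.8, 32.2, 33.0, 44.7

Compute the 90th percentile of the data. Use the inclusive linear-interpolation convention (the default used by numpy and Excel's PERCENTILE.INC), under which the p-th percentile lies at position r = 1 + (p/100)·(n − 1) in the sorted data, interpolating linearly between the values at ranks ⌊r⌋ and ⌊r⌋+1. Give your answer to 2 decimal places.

n = 12.
r = 1 + (90/100)·(12 − 1) = 1 + 9.9 = 10.9.
Rank 10 is 32.2 and rank 11 is 33.0.
Interpolate: 32.2 + 0.9·(33.0 − 32.2) = 32.2 + 0.9·0.8 = 32.92.

32.92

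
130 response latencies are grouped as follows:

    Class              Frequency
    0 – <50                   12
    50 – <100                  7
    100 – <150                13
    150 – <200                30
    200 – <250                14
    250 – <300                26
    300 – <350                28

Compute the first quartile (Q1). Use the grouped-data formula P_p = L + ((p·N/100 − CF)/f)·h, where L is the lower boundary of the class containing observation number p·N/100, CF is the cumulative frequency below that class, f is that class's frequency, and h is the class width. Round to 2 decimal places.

N = 130; target position k = 25/100 · 130 = 32.5.
Cumulative frequencies: 12, 19, 32, 62, 76, 102, 130.
Observation 32.5 falls in the class 150 – <200.
L = 150, CF = 32, f = 30, h = 50.
P25 = 150 + ((32.5 − 32)/30)·50 = 150 + 0.833333 = 150.833.

150.83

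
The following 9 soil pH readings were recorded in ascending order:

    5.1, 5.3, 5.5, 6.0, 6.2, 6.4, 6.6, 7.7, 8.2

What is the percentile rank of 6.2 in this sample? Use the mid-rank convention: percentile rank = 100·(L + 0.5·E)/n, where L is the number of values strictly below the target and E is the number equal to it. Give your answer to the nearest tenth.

50.0

Count below 6.2: L = 4; count equal: E = 1; n = 9.
Percentile rank = 100·(4 + 0.5·1)/9 = 100·4.5/9 = 50.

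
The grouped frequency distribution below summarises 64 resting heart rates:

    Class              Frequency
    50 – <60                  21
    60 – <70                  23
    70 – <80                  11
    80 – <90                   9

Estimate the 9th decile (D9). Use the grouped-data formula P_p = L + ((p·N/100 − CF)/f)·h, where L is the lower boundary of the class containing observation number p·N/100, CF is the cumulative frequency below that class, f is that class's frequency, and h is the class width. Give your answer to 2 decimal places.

82.89

N = 64; target position k = 90/100 · 64 = 57.6.
Cumulative frequencies: 21, 44, 55, 64.
Observation 57.6 falls in the class 80 – <90.
L = 80, CF = 55, f = 9, h = 10.
P90 = 80 + ((57.6 − 55)/9)·10 = 80 + 2.88889 = 82.8889.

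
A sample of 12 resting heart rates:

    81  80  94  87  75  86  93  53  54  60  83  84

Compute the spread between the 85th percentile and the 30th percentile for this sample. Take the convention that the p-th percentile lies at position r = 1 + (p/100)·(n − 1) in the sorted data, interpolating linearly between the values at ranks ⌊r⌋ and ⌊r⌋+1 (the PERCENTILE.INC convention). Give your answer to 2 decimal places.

Sorted: 53, 54, 60, 75, 80, 81, 83, 84, 86, 87, 93, 94.
n = 12.
P30: r = 4.3; ranks 4–5 are 75, 80; interpolating gives 76.5.
P85: r = 10.35; ranks 10–11 are 87, 93; interpolating gives 89.1.
Difference: 89.1 − 76.5 = 12.6.

12.60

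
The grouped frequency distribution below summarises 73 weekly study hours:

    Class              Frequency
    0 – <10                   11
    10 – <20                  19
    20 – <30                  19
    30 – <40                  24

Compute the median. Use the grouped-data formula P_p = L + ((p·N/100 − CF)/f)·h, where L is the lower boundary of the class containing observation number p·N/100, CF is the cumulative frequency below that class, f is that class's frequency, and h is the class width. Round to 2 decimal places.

N = 73; target position k = 50/100 · 73 = 36.5.
Cumulative frequencies: 11, 30, 49, 73.
Observation 36.5 falls in the class 20 – <30.
L = 20, CF = 30, f = 19, h = 10.
P50 = 20 + ((36.5 − 30)/19)·10 = 20 + 3.42105 = 23.4211.

23.42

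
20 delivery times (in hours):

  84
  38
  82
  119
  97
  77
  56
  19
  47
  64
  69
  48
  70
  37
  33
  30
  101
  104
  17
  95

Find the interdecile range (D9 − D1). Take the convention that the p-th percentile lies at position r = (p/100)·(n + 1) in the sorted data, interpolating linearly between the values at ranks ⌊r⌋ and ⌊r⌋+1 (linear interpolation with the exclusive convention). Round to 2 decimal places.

83.60

Sorted: 17, 19, 30, 33, 37, 38, 47, 48, 56, 64, 69, 70, 77, 82, 84, 95, 97, 101, 104, 119.
n = 20.
P10: r = 2.1; ranks 2–3 are 19, 30; interpolating gives 20.1.
P90: r = 18.9; ranks 18–19 are 101, 104; interpolating gives 103.7.
Difference: 103.7 − 20.1 = 83.6.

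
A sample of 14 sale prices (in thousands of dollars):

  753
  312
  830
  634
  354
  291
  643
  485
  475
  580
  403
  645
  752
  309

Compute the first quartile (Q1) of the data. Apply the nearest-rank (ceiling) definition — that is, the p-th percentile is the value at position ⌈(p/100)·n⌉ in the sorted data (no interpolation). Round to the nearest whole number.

Sorted: 291, 309, 312, 354, 403, 475, 485, 580, 634, 643, 645, 752, 753, 830.
n = 14.
Position = ⌈25/100 · 14⌉ = ⌈3.5⌉ = 4.
The value at rank 4 is 354.

354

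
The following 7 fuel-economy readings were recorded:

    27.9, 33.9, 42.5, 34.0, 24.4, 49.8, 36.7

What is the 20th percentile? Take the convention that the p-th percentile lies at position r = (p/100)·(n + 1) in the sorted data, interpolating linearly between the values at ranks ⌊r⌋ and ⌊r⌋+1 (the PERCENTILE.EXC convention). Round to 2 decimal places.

26.50

Sorted: 24.4, 27.9, 33.9, 34.0, 36.7, 42.5, 49.8.
n = 7.
r = (20/100)·(7 + 1) = 1.6.
Rank 1 is 24.4 and rank 2 is 27.9.
Interpolate: 24.4 + 0.6·(27.9 − 24.4) = 24.4 + 0.6·3.5 = 26.5.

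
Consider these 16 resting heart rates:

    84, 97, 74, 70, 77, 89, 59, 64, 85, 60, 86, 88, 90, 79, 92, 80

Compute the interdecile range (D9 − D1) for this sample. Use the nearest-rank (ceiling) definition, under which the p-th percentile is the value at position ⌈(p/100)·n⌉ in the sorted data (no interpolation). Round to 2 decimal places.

32.00

Sorted: 59, 60, 64, 70, 74, 77, 79, 80, 84, 85, 86, 88, 89, 90, 92, 97.
n = 16.
P10: rank ⌈10/100·16⌉ = 2 → 60.
P90: rank ⌈90/100·16⌉ = 15 → 92.
Difference: 92 − 60 = 32.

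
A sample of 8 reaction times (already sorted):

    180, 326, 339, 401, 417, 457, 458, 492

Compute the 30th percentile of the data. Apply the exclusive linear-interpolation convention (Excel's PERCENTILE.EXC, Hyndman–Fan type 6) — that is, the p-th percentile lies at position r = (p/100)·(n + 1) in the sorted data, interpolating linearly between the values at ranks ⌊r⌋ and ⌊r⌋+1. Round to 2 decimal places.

n = 8.
r = (30/100)·(8 + 1) = 2.7.
Rank 2 is 326 and rank 3 is 339.
Interpolate: 326 + 0.7·(339 − 326) = 326 + 0.7·13 = 335.1.

335.10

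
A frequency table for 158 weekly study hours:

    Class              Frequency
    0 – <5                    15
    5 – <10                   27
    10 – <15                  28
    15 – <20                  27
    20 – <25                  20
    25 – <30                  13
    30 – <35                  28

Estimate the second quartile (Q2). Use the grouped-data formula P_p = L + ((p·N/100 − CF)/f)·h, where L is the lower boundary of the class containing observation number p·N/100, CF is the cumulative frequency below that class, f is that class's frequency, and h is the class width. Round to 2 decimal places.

16.67

N = 158; target position k = 50/100 · 158 = 79.
Cumulative frequencies: 15, 42, 70, 97, 117, 130, 158.
Observation 79 falls in the class 15 – <20.
L = 15, CF = 70, f = 27, h = 5.
P50 = 15 + ((79 − 70)/27)·5 = 15 + 1.66667 = 16.6667.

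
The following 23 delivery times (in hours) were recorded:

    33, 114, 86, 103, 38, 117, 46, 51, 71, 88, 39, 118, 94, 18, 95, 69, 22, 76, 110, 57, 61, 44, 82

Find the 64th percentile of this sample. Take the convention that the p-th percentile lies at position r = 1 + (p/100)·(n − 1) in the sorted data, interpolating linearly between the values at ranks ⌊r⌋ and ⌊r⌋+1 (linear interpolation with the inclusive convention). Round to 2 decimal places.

86.16

Sorted: 18, 22, 33, 38, 39, 44, 46, 51, 57, 61, 69, 71, 76, 82, 86, 88, 94, 95, 103, 110, 114, 117, 118.
n = 23.
r = 1 + (64/100)·(23 − 1) = 1 + 14.08 = 15.08.
Rank 15 is 86 and rank 16 is 88.
Interpolate: 86 + 0.08·(88 − 86) = 86 + 0.08·2 = 86.16.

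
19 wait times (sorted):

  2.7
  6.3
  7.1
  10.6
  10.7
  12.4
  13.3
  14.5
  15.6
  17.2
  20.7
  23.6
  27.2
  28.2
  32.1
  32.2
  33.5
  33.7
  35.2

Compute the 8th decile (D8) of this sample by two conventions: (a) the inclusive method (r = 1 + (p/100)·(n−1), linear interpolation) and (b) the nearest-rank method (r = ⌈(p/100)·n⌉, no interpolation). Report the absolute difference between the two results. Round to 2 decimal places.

0.06

n = 19.
(a) r = 15.4; between ranks 15 (32.1) and 16 (32.2): 32.14.
(b) the nearest-rank method: rank 16 → 32.2.
|32.14 − 32.2| = 0.06.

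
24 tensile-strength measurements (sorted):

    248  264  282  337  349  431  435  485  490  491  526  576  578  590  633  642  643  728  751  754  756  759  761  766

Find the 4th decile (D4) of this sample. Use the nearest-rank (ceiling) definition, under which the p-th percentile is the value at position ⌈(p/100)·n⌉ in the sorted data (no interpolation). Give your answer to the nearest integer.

491

n = 24.
Position = ⌈40/100 · 24⌉ = ⌈9.6⌉ = 10.
The value at rank 10 is 491.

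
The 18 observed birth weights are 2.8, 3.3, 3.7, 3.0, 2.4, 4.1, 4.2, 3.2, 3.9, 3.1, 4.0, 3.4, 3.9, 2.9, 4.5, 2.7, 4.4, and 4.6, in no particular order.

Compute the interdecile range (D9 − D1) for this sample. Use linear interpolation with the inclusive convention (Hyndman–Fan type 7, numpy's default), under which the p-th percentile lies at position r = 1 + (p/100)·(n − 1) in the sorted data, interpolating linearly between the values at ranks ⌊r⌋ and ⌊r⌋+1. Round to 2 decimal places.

1.66

Sorted: 2.4, 2.7, 2.8, 2.9, 3.0, 3.1, 3.2, 3.3, 3.4, 3.7, 3.9, 3.9, 4.0, 4.1, 4.2, 4.4, 4.5, 4.6.
n = 18.
P10: r = 2.7; ranks 2–3 are 2.7, 2.8; interpolating gives 2.77.
P90: r = 16.3; ranks 16–17 are 4.4, 4.5; interpolating gives 4.43.
Difference: 4.43 − 2.77 = 1.66.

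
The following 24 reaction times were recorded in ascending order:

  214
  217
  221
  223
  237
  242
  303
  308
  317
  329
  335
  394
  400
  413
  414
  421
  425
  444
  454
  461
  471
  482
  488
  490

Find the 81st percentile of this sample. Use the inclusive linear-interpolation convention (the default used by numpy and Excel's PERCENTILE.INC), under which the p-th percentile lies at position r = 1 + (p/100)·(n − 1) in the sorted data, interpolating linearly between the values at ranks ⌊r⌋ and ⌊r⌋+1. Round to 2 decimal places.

458.41

n = 24.
r = 1 + (81/100)·(24 − 1) = 1 + 18.63 = 19.63.
Rank 19 is 454 and rank 20 is 461.
Interpolate: 454 + 0.63·(461 − 454) = 454 + 0.63·7 = 458.41.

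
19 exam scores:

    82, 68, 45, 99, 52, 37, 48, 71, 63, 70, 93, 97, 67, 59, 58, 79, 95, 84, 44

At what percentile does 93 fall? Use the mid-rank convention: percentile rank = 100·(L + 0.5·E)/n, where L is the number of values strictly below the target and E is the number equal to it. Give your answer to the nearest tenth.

Sorted: 37, 44, 45, 48, 52, 58, 59, 63, 67, 68, 70, 71, 79, 82, 84, 93, 95, 97, 99.
Count below 93: L = 15; count equal: E = 1; n = 19.
Percentile rank = 100·(15 + 0.5·1)/19 = 100·15.5/19 = 81.58.

81.6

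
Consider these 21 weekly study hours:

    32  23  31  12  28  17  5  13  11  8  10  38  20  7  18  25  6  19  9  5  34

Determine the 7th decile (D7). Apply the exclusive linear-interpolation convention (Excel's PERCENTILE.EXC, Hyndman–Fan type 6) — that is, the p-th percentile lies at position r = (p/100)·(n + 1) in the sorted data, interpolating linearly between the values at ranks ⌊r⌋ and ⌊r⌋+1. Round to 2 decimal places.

23.80

Sorted: 5, 5, 6, 7, 8, 9, 10, 11, 12, 13, 17, 18, 19, 20, 23, 25, 28, 31, 32, 34, 38.
n = 21.
r = (70/100)·(21 + 1) = 15.4.
Rank 15 is 23 and rank 16 is 25.
Interpolate: 23 + 0.4·(25 − 23) = 23 + 0.4·2 = 23.8.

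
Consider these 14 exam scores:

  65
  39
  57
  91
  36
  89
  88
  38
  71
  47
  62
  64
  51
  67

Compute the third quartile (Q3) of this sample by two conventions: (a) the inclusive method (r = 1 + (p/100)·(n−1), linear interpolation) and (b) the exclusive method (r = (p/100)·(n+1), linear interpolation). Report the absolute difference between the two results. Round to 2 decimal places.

Sorted: 36, 38, 39, 47, 51, 57, 62, 64, 65, 67, 71, 88, 89, 91.
n = 14.
(a) r = 10.75; between ranks 10 (67) and 11 (71): 70.
(b) r = 11.25; between ranks 11 (71) and 12 (88): 75.25.
|70 − 75.25| = 5.25.

5.25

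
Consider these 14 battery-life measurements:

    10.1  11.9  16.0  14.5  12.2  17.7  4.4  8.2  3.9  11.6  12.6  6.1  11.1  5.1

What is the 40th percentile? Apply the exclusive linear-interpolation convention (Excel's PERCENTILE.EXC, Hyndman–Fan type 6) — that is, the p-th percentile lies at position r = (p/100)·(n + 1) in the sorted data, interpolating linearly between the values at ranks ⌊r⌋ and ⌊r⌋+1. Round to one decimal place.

Sorted: 3.9, 4.4, 5.1, 6.1, 8.2, 10.1, 11.1, 11.6, 11.9, 12.2, 12.6, 14.5, 16.0, 17.7.
n = 14.
r = (40/100)·(14 + 1) = 6.
r is an integer, so P40 is the value at rank 6: 10.1.

10.1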